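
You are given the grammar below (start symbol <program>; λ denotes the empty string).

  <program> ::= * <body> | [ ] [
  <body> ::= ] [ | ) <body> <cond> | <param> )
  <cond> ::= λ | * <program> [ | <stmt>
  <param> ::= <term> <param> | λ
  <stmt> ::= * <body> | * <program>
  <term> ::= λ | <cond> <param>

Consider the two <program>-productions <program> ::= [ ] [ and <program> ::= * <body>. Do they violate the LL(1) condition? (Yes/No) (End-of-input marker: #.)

FIRST([ ] [) = { [ } and FIRST(* <body>) = { * }.
The FIRST sets are disjoint and neither alternative is nullable — no conflict.

No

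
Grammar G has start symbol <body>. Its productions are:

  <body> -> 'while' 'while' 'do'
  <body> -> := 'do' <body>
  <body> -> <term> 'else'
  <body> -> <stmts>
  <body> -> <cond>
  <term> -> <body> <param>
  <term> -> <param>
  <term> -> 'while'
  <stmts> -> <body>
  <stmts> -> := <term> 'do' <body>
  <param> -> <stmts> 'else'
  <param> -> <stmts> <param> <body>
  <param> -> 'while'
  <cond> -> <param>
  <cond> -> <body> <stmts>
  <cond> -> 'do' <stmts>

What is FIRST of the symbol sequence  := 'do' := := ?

:= is a terminal; add {:=} and stop.

{ := }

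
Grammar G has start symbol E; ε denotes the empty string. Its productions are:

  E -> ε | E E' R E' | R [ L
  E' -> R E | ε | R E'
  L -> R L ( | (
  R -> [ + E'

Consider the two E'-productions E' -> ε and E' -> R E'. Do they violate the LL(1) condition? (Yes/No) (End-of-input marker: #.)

Yes

FIRST(ε) = { ε } and FIRST(R E') = { [ }.
The first alternative is nullable and FOLLOW(E') = { #, (, [ } shares [ with FIRST of the second — conflict.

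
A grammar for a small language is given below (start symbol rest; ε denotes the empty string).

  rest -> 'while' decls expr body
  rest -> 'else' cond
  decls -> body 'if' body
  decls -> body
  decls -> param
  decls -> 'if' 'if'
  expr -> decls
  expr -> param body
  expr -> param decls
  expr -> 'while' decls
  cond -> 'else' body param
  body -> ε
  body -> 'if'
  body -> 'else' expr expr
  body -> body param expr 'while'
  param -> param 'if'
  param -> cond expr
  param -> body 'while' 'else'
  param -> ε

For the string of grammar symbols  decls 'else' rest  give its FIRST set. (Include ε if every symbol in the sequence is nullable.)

Add FIRST(decls)\{ε} = { 'else', 'if', 'while' }; decls is nullable, continue.
'else' is a terminal; add {'else'} and stop.

{ 'else', 'if', 'while' }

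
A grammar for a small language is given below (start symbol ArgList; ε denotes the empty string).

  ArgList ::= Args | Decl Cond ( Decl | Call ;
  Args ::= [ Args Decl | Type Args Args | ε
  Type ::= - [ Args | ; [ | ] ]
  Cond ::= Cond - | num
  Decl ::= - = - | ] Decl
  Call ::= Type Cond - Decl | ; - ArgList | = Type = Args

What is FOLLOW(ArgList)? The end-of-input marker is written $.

ArgList is the start symbol, so $ ∈ FOLLOW(ArgList).
In Call ::= ; - ArgList: ArgList is at the end, add FOLLOW(Call) = { ; }.
Union: FOLLOW(ArgList) = { $, ; }.

{ $, ; }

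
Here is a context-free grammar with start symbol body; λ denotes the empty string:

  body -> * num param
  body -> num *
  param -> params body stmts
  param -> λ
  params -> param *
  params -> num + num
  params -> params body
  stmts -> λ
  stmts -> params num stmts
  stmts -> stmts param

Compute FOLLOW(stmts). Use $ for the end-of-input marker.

In param -> params body stmts: stmts is at the end, add FOLLOW(param) = { $, *, num }.
In stmts -> params num stmts: stmts is at the end, add FOLLOW(stmts) = { $, *, num }.
In stmts -> stmts param: add FIRST(param)\{λ} = { *, num }.
  Since param is nullable, also add FOLLOW(stmts) = { $, *, num }.
Union: FOLLOW(stmts) = { $, *, num }.

{ $, *, num }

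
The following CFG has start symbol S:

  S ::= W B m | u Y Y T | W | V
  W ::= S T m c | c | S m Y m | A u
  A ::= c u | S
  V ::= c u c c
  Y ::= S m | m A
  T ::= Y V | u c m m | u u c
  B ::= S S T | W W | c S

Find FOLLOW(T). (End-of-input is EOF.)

{ EOF, c, m, u }

In S ::= u Y Y T: T is at the end, add FOLLOW(S) = { EOF, c, m, u }.
In W ::= S T m c: add FIRST(m c) = { m }.
In B ::= S S T: T is at the end, add FOLLOW(B) = { m }.
Union: FOLLOW(T) = { EOF, c, m, u }.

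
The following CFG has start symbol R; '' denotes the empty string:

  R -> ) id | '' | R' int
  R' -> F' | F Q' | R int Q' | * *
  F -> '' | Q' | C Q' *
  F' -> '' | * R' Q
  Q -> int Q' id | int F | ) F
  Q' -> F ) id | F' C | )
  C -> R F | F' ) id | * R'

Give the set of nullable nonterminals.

Directly nullable (have an ''-production): R, F, F'.
Q' -> F' C with every symbol nullable, so Q' is nullable.
R' -> F' with every symbol nullable, so R' is nullable.
C -> R F with every symbol nullable, so C is nullable.
No other nonterminal has a production whose RHS symbols are all nullable.

{ C, F, F', Q', R, R' }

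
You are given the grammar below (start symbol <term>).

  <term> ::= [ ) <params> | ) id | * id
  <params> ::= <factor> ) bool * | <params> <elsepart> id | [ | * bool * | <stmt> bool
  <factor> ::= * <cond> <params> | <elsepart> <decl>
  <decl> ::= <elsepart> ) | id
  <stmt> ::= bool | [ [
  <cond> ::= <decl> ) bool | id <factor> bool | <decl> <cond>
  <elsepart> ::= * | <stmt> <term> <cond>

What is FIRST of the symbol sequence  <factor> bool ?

Add FIRST(<factor>) = { *, [, bool }; <factor> is not nullable, stop.

{ *, [, bool }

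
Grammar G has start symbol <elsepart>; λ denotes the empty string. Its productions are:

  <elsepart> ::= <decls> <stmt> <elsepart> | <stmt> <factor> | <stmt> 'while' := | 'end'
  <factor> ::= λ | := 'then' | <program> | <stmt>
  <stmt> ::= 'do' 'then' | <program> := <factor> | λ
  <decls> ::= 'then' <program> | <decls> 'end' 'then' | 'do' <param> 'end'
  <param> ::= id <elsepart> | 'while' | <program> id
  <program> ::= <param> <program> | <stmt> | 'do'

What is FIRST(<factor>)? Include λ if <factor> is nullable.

{ 'do', 'while', :=, id, λ }

<factor> ::= λ contributes λ.
<factor> ::= := 'then' contributes {:=}.
From <factor> ::= <program>: add FIRST(<program>) = { 'do', 'while', :=, id, λ } (including λ since <program> is nullable).
From <factor> ::= <stmt>: add FIRST(<stmt>) = { 'do', 'while', :=, id, λ } (including λ since <stmt> is nullable).
Union: FIRST(<factor>) = { 'do', 'while', :=, id, λ }.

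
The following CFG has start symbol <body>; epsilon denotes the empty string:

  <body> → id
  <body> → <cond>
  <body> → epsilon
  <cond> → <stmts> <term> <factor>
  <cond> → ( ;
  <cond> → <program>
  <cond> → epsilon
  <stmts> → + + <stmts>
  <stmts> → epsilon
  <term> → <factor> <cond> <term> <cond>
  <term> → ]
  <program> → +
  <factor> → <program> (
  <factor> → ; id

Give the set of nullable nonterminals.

{ <body>, <cond>, <stmts> }

Directly nullable (have an epsilon-production): <body>, <cond>, <stmts>.
No other nonterminal has a production whose RHS symbols are all nullable.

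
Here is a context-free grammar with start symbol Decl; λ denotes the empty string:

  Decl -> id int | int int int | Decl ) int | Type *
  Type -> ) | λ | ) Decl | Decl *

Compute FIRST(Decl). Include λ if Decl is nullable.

{ ), *, id, int }

Decl -> id int contributes {id}.
Decl -> int int int contributes {int}.
From Decl -> Decl ) int: add FIRST(Decl) = { ), *, id, int }.
From Decl -> Type *: Type nullable, take FIRST(Type) ∪ {*} = { ), *, id, int }.
Union: FIRST(Decl) = { ), *, id, int }.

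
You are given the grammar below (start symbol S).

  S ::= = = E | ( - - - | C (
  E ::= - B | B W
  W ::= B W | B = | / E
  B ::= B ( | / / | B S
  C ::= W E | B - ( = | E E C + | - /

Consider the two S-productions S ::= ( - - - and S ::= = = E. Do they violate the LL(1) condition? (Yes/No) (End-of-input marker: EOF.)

No

FIRST(( - - -) = { ( } and FIRST(= = E) = { = }.
The FIRST sets are disjoint and neither alternative is nullable — no conflict.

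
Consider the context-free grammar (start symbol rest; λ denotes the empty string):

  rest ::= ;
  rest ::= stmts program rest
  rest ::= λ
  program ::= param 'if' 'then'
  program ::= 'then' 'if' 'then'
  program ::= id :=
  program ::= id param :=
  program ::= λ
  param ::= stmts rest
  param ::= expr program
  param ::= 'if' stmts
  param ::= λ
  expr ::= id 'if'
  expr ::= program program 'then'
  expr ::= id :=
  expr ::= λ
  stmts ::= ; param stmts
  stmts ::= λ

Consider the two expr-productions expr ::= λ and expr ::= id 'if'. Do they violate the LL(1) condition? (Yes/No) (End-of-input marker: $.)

FIRST(λ) = { λ } and FIRST(id 'if') = { id }.
The first alternative is nullable and FOLLOW(expr) = { $, 'if', 'then', :=, ;, id } shares id with FIRST of the second — conflict.

Yes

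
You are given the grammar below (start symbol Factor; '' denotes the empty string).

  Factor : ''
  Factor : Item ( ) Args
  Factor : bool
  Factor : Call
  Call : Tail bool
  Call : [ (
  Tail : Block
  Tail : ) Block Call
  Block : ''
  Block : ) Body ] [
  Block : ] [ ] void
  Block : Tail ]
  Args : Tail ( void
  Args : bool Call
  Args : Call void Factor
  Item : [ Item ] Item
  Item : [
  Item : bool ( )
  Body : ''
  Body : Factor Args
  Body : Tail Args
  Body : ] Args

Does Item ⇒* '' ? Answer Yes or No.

Nullable nonterminals: Block, Body, Factor, Tail.
No production of Item has an RHS whose symbols are all nullable, so Item is not nullable.

No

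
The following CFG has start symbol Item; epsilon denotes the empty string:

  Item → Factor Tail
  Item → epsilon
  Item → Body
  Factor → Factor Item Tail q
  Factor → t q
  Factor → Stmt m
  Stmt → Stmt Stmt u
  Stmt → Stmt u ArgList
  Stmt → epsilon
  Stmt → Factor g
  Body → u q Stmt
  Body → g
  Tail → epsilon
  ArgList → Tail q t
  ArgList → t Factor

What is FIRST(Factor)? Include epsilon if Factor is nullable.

{ m, t, u }

From Factor → Factor Item Tail q: add FIRST(Factor) = { m, t, u }.
Factor → t q contributes {t}.
From Factor → Stmt m: Stmt nullable, take FIRST(Stmt) ∪ {m} = { m, t, u }.
Union: FIRST(Factor) = { m, t, u }.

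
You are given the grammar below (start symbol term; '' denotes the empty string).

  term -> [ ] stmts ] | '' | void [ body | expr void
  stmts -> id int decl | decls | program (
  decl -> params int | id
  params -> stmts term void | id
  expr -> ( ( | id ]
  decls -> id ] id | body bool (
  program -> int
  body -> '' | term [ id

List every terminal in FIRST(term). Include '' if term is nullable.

{ (, [, id, void, '' }

term -> [ ] stmts ] contributes {[}.
term -> '' contributes ''.
term -> void [ body contributes {void}.
From term -> expr void: add FIRST(expr) = { (, id }.
Union: FIRST(term) = { (, [, id, void, '' }.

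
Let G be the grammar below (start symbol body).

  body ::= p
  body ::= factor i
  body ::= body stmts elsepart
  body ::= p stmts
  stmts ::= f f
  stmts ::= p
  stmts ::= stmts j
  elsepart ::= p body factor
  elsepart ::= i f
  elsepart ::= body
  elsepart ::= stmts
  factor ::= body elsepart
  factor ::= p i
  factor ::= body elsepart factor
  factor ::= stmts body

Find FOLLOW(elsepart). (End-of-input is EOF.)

In body ::= body stmts elsepart: elsepart is at the end, add FOLLOW(body) = { EOF, f, i, p }.
In factor ::= body elsepart: elsepart is at the end, add FOLLOW(factor) = { EOF, f, i, p }.
In factor ::= body elsepart factor: add FIRST(factor) = { f, p }.
Union: FOLLOW(elsepart) = { EOF, f, i, p }.

{ EOF, f, i, p }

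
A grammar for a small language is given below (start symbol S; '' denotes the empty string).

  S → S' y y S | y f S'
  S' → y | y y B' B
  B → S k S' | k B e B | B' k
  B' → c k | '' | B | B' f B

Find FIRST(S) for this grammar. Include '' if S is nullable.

From S → S' y y S: add FIRST(S') = { y }.
S → y f S' contributes {y}.
Union: FIRST(S) = { y }.

{ y }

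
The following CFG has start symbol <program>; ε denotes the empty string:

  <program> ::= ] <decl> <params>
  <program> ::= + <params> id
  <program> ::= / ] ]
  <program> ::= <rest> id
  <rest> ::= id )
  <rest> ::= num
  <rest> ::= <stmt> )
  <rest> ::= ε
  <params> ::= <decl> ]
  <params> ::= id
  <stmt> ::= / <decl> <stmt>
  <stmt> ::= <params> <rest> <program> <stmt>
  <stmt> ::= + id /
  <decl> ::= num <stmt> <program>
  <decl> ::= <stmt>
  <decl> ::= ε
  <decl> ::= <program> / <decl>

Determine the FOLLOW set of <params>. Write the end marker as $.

In <program> ::= ] <decl> <params>: <params> is at the end, add FOLLOW(<program>) = { $, +, /, ], id, num }.
In <program> ::= + <params> id: add FIRST(id) = { id }.
In <stmt> ::= <params> <rest> <program> <stmt>: add FIRST(<rest> <program> <stmt>) = { +, /, ], id, num }.
Union: FOLLOW(<params>) = { $, +, /, ], id, num }.

{ $, +, /, ], id, num }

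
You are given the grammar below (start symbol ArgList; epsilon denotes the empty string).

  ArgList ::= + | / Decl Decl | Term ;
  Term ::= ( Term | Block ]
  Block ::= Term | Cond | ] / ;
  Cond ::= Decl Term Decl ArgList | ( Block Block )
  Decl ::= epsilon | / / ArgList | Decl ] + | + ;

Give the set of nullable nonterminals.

Directly nullable (have an epsilon-production): Decl.
No other nonterminal has a production whose RHS symbols are all nullable.

{ Decl }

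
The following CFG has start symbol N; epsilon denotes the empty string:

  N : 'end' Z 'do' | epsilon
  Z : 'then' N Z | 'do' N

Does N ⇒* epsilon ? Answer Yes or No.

N has an epsilon-production, so N ⇒ epsilon.

Yes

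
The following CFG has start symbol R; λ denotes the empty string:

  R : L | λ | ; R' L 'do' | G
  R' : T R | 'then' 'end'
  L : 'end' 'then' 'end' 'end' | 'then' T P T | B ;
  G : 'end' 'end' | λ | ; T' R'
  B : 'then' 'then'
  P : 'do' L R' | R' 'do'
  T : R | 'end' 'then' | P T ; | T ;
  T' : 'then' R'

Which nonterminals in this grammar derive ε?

Directly nullable (have an λ-production): R, G.
R' : T R with every symbol nullable, so R' is nullable.
T : R with every symbol nullable, so T is nullable.
No other nonterminal has a production whose RHS symbols are all nullable.

{ G, R, R', T }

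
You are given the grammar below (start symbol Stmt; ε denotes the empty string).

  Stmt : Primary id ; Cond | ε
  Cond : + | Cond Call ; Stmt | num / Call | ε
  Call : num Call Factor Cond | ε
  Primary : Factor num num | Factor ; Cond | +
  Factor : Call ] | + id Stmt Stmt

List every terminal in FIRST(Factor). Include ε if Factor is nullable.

From Factor : Call ]: Call nullable, take FIRST(Call) ∪ {]} = { ], num }.
Factor : + id Stmt Stmt contributes {+}.
Union: FIRST(Factor) = { +, ], num }.

{ +, ], num }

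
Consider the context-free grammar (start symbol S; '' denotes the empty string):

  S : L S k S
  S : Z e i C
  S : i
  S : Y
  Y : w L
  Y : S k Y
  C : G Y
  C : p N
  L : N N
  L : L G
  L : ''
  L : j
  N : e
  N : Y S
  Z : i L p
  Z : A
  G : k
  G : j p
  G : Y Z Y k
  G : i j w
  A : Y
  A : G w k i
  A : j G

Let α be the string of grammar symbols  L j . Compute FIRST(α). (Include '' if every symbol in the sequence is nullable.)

Add FIRST(L)\{''} = { e, i, j, k, w }; L is nullable, continue.
j is a terminal; add {j} and stop.

{ e, i, j, k, w }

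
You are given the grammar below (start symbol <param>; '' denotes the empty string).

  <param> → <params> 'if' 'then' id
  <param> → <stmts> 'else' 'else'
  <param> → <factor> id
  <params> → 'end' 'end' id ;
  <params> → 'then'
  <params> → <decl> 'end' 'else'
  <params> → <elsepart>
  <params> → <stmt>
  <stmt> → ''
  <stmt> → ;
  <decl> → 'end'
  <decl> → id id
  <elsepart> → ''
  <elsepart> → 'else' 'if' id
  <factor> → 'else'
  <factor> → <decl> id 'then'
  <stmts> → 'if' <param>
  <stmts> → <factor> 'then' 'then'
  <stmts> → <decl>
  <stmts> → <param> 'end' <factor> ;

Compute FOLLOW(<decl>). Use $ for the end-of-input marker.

{ 'else', 'end', id }

In <params> → <decl> 'end' 'else': add FIRST('end' 'else') = { 'end' }.
In <factor> → <decl> id 'then': add FIRST(id 'then') = { id }.
In <stmts> → <decl>: <decl> is at the end, add FOLLOW(<stmts>) = { 'else' }.
Union: FOLLOW(<decl>) = { 'else', 'end', id }.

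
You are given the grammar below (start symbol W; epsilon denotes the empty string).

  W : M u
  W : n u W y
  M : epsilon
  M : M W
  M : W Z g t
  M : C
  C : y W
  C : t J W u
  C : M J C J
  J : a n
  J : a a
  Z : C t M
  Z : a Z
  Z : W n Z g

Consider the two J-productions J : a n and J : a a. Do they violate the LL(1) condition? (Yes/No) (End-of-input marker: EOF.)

Yes

FIRST(a n) = { a } and FIRST(a a) = { a }.
Both contain a, so the two alternatives are not disjoint — LL(1) conflict.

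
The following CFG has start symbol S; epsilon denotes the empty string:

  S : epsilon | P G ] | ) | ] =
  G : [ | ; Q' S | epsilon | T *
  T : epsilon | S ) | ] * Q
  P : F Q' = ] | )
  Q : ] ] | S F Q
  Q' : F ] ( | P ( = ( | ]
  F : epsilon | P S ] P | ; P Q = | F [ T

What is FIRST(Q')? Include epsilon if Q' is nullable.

From Q' : F ] (: F nullable, take FIRST(F) ∪ {]} = { ), ;, [, ] }.
From Q' : P ( = (: add FIRST(P) = { ), ;, [, ] }.
Q' : ] contributes {]}.
Union: FIRST(Q') = { ), ;, [, ] }.

{ ), ;, [, ] }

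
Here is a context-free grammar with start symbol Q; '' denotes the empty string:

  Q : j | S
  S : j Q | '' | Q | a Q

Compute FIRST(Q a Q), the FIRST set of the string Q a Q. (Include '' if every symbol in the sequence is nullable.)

Add FIRST(Q)\{''} = { a, j }; Q is nullable, continue.
a is a terminal; add {a} and stop.

{ a, j }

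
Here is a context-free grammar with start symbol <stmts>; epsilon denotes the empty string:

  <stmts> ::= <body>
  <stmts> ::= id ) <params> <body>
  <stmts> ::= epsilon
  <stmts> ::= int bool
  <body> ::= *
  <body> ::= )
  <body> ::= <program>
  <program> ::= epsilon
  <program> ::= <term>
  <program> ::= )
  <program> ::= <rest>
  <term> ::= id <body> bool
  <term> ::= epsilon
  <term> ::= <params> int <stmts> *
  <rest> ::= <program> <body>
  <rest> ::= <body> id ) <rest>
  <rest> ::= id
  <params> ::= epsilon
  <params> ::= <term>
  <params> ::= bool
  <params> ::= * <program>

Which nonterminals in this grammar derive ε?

Directly nullable (have an epsilon-production): <stmts>, <program>, <term>, <params>.
<rest> ::= <program> <body> with every symbol nullable, so <rest> is nullable.
<body> ::= <program> with every symbol nullable, so <body> is nullable.

{ <body>, <params>, <program>, <rest>, <stmts>, <term> }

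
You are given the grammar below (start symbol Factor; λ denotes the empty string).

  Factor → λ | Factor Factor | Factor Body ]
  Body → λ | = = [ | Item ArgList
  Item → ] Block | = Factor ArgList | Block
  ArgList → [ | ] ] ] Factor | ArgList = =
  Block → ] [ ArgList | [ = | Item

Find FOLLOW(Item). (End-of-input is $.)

{ [, ] }

In Body → Item ArgList: add FIRST(ArgList) = { [, ] }.
In Block → Item: Item is at the end, add FOLLOW(Block) = { [, ] }.
Union: FOLLOW(Item) = { [, ] }.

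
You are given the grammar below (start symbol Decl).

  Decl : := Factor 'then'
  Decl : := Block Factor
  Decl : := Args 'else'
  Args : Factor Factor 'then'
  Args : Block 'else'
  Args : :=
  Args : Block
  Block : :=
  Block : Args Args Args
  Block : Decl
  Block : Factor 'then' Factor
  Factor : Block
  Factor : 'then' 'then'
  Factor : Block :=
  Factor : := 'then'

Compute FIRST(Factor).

{ 'then', := }

From Factor : Block: add FIRST(Block) = { 'then', := }.
Factor : 'then' 'then' contributes {'then'}.
From Factor : Block :=: add FIRST(Block) = { 'then', := }.
Factor : := 'then' contributes {:=}.
Union: FIRST(Factor) = { 'then', := }.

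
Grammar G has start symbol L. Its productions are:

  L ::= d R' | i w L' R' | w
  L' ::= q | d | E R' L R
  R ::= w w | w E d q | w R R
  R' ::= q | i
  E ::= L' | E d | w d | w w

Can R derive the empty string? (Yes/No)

No

No nonterminal in this grammar is nullable.
No production of R has an RHS whose symbols are all nullable, so R is not nullable.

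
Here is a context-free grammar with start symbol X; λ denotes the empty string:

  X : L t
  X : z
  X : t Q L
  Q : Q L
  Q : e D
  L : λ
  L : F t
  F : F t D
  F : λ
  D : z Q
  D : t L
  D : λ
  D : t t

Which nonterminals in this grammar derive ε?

Directly nullable (have an λ-production): L, F, D.
No other nonterminal has a production whose RHS symbols are all nullable.

{ D, F, L }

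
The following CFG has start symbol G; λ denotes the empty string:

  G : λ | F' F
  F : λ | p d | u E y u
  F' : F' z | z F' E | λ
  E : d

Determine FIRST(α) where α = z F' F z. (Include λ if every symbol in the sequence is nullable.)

z is a terminal; add {z} and stop.

{ z }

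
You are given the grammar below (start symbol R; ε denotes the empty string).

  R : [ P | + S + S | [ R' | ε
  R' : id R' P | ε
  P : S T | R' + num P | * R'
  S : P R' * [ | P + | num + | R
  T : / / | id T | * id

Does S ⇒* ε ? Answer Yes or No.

S : R and each of R is nullable, so S ⇒* ε.

Yes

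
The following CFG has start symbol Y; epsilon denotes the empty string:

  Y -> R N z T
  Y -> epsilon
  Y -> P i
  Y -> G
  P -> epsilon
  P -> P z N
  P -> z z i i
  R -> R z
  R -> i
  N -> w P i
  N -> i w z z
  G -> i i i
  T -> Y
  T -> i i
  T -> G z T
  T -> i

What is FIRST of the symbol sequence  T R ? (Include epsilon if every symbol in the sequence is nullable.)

Add FIRST(T)\{epsilon} = { i, z }; T is nullable, continue.
Add FIRST(R) = { i }; R is not nullable, stop.

{ i, z }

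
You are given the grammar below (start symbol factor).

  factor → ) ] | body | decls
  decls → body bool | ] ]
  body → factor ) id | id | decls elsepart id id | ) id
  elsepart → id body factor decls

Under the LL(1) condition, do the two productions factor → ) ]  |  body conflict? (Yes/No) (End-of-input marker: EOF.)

Yes

FIRST() ]) = { ) } and FIRST(body) = { ), ], id }.
Both contain ), so the two alternatives are not disjoint — LL(1) conflict.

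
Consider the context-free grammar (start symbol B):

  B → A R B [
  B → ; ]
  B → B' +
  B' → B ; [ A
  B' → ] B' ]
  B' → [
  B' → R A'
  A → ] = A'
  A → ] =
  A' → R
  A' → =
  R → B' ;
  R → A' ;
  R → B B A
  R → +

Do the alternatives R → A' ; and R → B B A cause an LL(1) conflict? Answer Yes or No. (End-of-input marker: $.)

FIRST(A' ;) = { +, ;, =, [, ] } and FIRST(B B A) = { +, ;, =, [, ] }.
Both contain +, so the two alternatives are not disjoint — LL(1) conflict.

Yes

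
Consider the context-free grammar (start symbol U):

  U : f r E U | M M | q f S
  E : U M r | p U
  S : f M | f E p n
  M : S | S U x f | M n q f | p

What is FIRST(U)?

{ f, p, q }

U : f r E U contributes {f}.
From U : M M: add FIRST(M) = { f, p }.
U : q f S contributes {q}.
Union: FIRST(U) = { f, p, q }.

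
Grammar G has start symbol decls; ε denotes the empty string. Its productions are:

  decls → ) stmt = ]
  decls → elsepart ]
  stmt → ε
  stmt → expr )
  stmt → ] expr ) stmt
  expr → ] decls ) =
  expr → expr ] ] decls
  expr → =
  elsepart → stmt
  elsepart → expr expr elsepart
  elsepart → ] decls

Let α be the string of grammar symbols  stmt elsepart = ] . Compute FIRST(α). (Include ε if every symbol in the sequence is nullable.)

Add FIRST(stmt)\{ε} = { =, ] }; stmt is nullable, continue.
Add FIRST(elsepart)\{ε} = { =, ] }; elsepart is nullable, continue.
= is a terminal; add {=} and stop.

{ =, ] }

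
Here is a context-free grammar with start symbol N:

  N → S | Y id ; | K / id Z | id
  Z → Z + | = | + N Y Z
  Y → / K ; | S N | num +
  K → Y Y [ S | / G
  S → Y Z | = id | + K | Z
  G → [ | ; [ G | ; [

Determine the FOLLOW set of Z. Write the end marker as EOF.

In N → K / id Z: Z is at the end, add FOLLOW(N) = { EOF, +, /, =, [, id, num }.
In Z → Z +: add FIRST(+) = { + }.
In Z → + N Y Z: Z is at the end, add FOLLOW(Z) = { EOF, +, /, ;, =, [, id, num }.
In S → Y Z: Z is at the end, add FOLLOW(S) = { EOF, +, /, ;, =, [, id, num }.
In S → Z: Z is at the end, add FOLLOW(S) = { EOF, +, /, ;, =, [, id, num }.
Union: FOLLOW(Z) = { EOF, +, /, ;, =, [, id, num }.

{ EOF, +, /, ;, =, [, id, num }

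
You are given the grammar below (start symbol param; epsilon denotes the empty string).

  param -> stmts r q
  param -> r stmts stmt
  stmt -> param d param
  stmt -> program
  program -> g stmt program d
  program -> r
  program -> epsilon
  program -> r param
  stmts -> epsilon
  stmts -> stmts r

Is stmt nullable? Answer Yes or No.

Yes

stmt -> program and each of program is nullable, so stmt ⇒* epsilon.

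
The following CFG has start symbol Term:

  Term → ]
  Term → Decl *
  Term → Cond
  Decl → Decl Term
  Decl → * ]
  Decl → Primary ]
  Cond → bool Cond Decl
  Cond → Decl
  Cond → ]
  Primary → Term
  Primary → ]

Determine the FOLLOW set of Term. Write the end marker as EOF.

Term is the start symbol, so EOF ∈ FOLLOW(Term).
In Decl → Decl Term: Term is at the end, add FOLLOW(Decl) = { EOF, *, ], bool }.
In Primary → Term: Term is at the end, add FOLLOW(Primary) = { ] }.
Union: FOLLOW(Term) = { EOF, *, ], bool }.

{ EOF, *, ], bool }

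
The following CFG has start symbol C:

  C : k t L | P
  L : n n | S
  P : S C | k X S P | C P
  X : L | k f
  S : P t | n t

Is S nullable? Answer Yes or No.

No

No nonterminal in this grammar is nullable.
No production of S has an RHS whose symbols are all nullable, so S is not nullable.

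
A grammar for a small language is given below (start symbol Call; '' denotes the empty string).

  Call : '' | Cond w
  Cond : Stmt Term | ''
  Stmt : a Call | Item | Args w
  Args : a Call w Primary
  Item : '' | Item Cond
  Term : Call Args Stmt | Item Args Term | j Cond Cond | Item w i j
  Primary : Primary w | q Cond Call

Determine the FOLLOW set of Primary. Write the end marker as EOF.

{ a, j, w }

In Args : a Call w Primary: Primary is at the end, add FOLLOW(Args) = { a, j, w }.
In Primary : Primary w: add FIRST(w) = { w }.
Union: FOLLOW(Primary) = { a, j, w }.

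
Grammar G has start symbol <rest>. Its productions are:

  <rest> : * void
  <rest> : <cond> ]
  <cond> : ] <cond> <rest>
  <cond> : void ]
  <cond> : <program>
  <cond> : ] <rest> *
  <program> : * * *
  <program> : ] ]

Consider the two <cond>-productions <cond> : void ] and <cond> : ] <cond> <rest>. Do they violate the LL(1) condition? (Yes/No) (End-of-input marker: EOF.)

No

FIRST(void ]) = { void } and FIRST(] <cond> <rest>) = { ] }.
The FIRST sets are disjoint and neither alternative is nullable — no conflict.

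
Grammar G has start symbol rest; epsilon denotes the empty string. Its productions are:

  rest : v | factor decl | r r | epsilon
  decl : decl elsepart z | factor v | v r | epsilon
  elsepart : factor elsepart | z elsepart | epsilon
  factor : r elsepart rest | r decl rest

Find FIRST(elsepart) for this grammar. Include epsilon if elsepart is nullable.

{ r, z, epsilon }

From elsepart : factor elsepart: add FIRST(factor) = { r }.
elsepart : z elsepart contributes {z}.
elsepart : epsilon contributes epsilon.
Union: FIRST(elsepart) = { r, z, epsilon }.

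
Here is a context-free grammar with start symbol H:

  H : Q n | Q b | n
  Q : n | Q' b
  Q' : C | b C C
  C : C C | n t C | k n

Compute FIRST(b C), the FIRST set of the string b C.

{ b }

b is a terminal; add {b} and stop.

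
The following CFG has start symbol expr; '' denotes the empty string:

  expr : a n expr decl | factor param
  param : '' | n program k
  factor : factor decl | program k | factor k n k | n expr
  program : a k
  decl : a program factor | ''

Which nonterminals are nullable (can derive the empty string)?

Directly nullable (have an ''-production): param, decl.
No other nonterminal has a production whose RHS symbols are all nullable.

{ decl, param }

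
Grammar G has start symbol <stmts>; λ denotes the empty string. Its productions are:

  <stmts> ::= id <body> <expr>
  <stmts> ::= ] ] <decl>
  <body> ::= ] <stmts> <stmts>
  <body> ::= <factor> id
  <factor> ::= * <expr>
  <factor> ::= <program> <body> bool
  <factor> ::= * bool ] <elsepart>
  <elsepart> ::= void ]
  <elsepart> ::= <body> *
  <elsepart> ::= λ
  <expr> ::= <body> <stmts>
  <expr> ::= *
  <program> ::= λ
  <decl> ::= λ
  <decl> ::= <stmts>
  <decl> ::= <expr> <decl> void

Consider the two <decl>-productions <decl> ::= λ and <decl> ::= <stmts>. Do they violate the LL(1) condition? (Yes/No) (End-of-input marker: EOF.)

FIRST(λ) = { λ } and FIRST(<stmts>) = { ], id }.
The first alternative is nullable and FOLLOW(<decl>) = { EOF, *, ], bool, id, void } shares ] with FIRST of the second — conflict.

Yes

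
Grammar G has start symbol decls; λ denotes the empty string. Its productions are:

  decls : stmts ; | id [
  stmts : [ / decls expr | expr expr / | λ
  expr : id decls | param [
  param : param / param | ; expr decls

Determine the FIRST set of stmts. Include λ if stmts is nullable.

stmts : [ / decls expr contributes {[}.
From stmts : expr expr /: add FIRST(expr) = { ;, id }.
stmts : λ contributes λ.
Union: FIRST(stmts) = { ;, [, id, λ }.

{ ;, [, id, λ }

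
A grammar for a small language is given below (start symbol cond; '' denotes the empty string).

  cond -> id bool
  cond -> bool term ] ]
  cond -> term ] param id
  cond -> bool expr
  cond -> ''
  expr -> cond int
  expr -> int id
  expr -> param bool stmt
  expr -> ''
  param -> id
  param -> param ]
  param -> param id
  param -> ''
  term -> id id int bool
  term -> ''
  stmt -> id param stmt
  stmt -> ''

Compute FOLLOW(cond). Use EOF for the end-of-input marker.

cond is the start symbol, so EOF ∈ FOLLOW(cond).
In expr -> cond int: add FIRST(int) = { int }.
Union: FOLLOW(cond) = { EOF, int }.

{ EOF, int }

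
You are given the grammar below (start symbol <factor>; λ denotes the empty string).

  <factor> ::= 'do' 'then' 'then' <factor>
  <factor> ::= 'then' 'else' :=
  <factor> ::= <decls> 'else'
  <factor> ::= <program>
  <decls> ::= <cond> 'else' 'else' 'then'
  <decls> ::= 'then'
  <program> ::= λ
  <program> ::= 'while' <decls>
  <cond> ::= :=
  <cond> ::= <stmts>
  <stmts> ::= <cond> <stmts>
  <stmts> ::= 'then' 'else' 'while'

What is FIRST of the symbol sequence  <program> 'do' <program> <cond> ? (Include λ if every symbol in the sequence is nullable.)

{ 'do', 'while' }

Add FIRST(<program>)\{λ} = { 'while' }; <program> is nullable, continue.
'do' is a terminal; add {'do'} and stop.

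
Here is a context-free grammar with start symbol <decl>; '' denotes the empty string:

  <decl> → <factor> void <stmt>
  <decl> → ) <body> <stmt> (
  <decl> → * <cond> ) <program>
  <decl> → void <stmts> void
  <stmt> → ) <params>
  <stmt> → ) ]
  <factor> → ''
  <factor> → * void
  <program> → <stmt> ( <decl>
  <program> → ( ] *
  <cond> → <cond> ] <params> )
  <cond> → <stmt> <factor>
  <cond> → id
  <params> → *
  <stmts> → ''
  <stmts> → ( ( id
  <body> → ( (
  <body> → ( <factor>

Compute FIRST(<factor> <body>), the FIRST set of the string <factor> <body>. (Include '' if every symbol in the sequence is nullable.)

Add FIRST(<factor>)\{''} = { * }; <factor> is nullable, continue.
Add FIRST(<body>) = { ( }; <body> is not nullable, stop.

{ (, * }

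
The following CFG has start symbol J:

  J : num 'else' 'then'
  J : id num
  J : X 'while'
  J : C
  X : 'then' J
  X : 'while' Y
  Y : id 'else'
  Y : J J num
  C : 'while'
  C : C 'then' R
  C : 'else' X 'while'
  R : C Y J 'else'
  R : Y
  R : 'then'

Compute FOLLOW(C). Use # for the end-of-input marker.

{ #, 'else', 'then', 'while', id, num }

In J : C: C is at the end, add FOLLOW(J) = { #, 'else', 'then', 'while', id, num }.
In C : C 'then' R: add FIRST('then' R) = { 'then' }.
In R : C Y J 'else': add FIRST(Y J 'else') = { 'else', 'then', 'while', id, num }.
Union: FOLLOW(C) = { #, 'else', 'then', 'while', id, num }.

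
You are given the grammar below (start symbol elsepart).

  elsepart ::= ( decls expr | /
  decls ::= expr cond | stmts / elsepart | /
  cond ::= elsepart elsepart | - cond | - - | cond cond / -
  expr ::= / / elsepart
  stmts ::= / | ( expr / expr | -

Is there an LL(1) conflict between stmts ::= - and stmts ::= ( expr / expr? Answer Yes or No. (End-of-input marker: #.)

No

FIRST(-) = { - } and FIRST(( expr / expr) = { ( }.
The FIRST sets are disjoint and neither alternative is nullable — no conflict.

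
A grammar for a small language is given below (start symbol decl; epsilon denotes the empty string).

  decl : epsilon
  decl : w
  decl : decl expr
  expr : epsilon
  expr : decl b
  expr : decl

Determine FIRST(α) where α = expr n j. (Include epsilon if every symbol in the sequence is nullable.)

{ b, n, w }

Add FIRST(expr)\{epsilon} = { b, w }; expr is nullable, continue.
n is a terminal; add {n} and stop.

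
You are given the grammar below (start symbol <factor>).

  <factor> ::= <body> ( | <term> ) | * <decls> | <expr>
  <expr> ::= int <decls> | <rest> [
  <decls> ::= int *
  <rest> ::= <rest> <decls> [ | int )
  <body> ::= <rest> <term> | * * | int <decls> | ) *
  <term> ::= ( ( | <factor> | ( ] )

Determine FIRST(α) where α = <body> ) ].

Add FIRST(<body>) = { ), *, int }; <body> is not nullable, stop.

{ ), *, int }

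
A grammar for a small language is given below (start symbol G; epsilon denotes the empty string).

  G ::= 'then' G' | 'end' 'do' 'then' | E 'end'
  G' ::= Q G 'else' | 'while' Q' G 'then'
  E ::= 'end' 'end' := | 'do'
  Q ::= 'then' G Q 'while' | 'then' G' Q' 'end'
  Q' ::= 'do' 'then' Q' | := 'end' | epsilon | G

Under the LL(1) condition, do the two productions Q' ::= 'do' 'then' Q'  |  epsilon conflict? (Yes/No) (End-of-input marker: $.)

FIRST('do' 'then' Q') = { 'do' } and FIRST(epsilon) = { epsilon }.
The second alternative is nullable and FOLLOW(Q') = { 'do', 'end', 'then' } shares 'do' with FIRST of the first — conflict.

Yes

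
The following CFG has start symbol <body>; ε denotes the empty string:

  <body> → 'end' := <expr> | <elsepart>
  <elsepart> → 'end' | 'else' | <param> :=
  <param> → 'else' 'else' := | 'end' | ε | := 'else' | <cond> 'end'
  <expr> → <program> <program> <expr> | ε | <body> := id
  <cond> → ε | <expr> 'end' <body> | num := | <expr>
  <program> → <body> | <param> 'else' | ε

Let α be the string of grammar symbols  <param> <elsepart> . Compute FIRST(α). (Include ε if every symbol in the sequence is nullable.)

Add FIRST(<param>)\{ε} = { 'else', 'end', :=, num }; <param> is nullable, continue.
Add FIRST(<elsepart>) = { 'else', 'end', :=, num }; <elsepart> is not nullable, stop.

{ 'else', 'end', :=, num }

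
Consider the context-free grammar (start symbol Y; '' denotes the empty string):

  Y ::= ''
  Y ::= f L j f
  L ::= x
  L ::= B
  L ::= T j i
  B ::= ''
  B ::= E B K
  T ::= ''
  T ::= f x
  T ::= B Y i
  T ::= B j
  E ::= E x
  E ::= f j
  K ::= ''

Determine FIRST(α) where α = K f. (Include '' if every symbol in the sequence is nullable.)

{ f }

Add FIRST(K)\{''} = {  }; K is nullable, continue.
f is a terminal; add {f} and stop.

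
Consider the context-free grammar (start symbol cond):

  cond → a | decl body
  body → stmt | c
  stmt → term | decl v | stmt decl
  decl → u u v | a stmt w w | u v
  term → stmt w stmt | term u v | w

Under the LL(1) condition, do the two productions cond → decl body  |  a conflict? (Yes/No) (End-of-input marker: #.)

Yes

FIRST(decl body) = { a, u } and FIRST(a) = { a }.
Both contain a, so the two alternatives are not disjoint — LL(1) conflict.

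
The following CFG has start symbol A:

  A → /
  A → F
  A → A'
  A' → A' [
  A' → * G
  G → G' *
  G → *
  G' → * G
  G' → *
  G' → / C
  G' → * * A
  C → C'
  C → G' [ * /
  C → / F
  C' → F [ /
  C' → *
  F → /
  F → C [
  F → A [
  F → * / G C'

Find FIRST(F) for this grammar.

F → / contributes {/}.
From F → C [: add FIRST(C) = { *, / }.
From F → A [: add FIRST(A) = { *, / }.
F → * / G C' contributes {*}.
Union: FIRST(F) = { *, / }.

{ *, / }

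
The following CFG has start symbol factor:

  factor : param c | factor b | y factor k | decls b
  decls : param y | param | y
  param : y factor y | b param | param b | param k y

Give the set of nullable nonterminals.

{ } (none)

No nonterminal has an empty production or an RHS whose symbols are all nullable.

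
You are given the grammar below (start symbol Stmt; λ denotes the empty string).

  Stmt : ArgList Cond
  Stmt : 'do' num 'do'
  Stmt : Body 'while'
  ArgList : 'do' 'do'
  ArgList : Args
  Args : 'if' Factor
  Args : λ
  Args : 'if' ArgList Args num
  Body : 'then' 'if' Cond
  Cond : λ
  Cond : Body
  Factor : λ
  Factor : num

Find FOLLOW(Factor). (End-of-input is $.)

In Args : 'if' Factor: Factor is at the end, add FOLLOW(Args) = { $, 'if', 'then', num }.
Union: FOLLOW(Factor) = { $, 'if', 'then', num }.

{ $, 'if', 'then', num }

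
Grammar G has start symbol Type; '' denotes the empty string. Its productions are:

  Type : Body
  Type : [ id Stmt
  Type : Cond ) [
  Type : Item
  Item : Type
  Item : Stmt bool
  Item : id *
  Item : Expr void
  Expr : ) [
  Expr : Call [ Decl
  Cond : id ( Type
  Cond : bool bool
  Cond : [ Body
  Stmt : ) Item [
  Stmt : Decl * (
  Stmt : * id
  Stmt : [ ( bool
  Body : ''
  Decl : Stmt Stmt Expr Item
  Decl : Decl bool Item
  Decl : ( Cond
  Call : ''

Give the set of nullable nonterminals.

Directly nullable (have an ''-production): Body, Call.
Type : Body with every symbol nullable, so Type is nullable.
Item : Type with every symbol nullable, so Item is nullable.
No other nonterminal has a production whose RHS symbols are all nullable.

{ Body, Call, Item, Type }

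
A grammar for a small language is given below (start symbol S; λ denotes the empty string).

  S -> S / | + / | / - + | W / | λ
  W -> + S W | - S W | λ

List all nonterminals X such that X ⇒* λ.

Directly nullable (have an λ-production): S, W.

{ S, W }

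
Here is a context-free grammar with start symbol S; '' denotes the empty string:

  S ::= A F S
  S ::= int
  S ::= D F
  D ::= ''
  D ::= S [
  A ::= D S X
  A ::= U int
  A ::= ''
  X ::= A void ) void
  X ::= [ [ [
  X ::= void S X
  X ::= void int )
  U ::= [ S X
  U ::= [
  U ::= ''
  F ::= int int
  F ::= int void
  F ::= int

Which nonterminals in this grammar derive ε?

Directly nullable (have an ''-production): D, A, U.
No other nonterminal has a production whose RHS symbols are all nullable.

{ A, D, U }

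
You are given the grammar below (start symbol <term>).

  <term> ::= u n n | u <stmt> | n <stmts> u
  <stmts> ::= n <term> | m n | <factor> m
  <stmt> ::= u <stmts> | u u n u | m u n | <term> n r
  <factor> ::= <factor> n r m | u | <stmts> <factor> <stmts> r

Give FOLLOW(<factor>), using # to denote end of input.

{ m, n, u }

In <stmts> ::= <factor> m: add FIRST(m) = { m }.
In <factor> ::= <factor> n r m: add FIRST(n r m) = { n }.
In <factor> ::= <stmts> <factor> <stmts> r: add FIRST(<stmts> r) = { m, n, u }.
Union: FOLLOW(<factor>) = { m, n, u }.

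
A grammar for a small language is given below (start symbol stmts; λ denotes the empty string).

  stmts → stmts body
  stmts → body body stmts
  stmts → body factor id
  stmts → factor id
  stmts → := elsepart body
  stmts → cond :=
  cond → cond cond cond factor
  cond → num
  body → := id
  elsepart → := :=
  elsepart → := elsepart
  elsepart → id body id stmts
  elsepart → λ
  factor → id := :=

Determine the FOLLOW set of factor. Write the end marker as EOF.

{ :=, id, num }

In stmts → body factor id: add FIRST(id) = { id }.
In stmts → factor id: add FIRST(id) = { id }.
In cond → cond cond cond factor: factor is at the end, add FOLLOW(cond) = { :=, id, num }.
Union: FOLLOW(factor) = { :=, id, num }.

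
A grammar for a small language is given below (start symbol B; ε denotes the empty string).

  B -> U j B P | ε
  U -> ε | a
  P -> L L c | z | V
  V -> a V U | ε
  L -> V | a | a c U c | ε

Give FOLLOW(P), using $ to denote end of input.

In B -> U j B P: P is at the end, add FOLLOW(B) = { $, a, c, z }.
Union: FOLLOW(P) = { $, a, c, z }.

{ $, a, c, z }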